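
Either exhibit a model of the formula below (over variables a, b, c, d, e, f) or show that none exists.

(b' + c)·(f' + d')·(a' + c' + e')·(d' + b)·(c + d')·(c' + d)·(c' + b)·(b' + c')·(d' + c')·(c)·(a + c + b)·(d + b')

UNSATISFIABLE

The clause (c) is unit, so c = 1.
The clause (d) is unit, so d = 1.
But (d') is also a unit clause — contradiction.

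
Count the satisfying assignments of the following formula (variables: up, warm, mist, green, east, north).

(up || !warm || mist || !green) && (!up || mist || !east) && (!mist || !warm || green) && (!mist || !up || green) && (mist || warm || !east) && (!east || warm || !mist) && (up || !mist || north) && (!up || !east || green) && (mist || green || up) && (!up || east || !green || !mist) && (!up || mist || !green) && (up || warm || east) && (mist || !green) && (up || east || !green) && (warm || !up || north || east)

6

There are 2^6 = 64 truth assignments over (up, warm, mist, green, east, north).
Split on warm. With warm = true, the clauses containing warm are satisfied and !warm drops from the rest; 5 of the 2^5 = 32 assignments to the other variables satisfy what remains.
With warm = false, by the same count on the reduced clause set, 1 assignment works.
(One model: up=F, warm=T, mist=T, green=T, east=T, north=T.)
Total: 5 + 1 = 6.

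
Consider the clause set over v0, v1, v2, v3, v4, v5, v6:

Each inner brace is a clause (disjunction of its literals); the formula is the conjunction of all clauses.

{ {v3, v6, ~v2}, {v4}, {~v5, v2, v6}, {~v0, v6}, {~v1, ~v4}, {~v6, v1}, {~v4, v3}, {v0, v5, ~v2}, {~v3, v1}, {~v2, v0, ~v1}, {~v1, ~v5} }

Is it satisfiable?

The clause (v4) is unit, so v4 = 1.
The clause (~v1) is unit, so v1 = 0.
The clause (~v6) is unit, so v6 = 0.
The clause (~v0) is unit, so v0 = 0.
The clause (v3) is unit, so v3 = 1.
Now (~v3) is unsatisfied and unit — conflict.
No assignment satisfies every clause.

No, unsatisfiable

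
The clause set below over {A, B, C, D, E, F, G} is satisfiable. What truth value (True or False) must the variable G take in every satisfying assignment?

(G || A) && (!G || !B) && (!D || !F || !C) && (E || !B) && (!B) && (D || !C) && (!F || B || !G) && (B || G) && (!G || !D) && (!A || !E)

Suppose G = false.
Unit clause (A) forces A = true.
Unit clause (!B) forces B = false.
Now (B) is unsatisfied and unit — conflict.
So every satisfying assignment has G = True.

True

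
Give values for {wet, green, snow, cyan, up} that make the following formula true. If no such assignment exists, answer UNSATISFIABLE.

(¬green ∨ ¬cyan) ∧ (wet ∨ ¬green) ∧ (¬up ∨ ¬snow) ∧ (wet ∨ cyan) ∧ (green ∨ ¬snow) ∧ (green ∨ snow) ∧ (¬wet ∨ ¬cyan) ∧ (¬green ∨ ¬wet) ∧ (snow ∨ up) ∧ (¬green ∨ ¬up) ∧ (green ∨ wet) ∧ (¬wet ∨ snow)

Try green = False.
(¬snow) alone gives snow = False.
Now (snow) is unsatisfied and unit — conflict.
Undo green and try green = True.
(¬cyan) alone gives cyan = False.
(wet) alone gives wet = True.
Now (¬wet) is unsatisfied and unit — conflict.
Neither green = True nor green = False works.

UNSATISFIABLE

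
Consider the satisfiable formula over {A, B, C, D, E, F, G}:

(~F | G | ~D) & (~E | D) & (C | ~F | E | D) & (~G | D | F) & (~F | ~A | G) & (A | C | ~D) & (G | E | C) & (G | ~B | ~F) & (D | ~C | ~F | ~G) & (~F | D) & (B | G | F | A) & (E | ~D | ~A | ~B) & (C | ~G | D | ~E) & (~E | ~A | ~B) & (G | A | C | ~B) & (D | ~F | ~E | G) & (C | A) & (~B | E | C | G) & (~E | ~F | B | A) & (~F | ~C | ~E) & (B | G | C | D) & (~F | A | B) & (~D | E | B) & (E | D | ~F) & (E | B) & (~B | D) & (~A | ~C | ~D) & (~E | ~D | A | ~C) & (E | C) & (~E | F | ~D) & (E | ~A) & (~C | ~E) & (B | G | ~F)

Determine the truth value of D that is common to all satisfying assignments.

True

Suppose D = 0.
The clause (~E) is unit, so E = 0.
The clause (~F) is unit, so F = 0.
The clause (~G) is unit, so G = 0.
The clause (C) is unit, so C = 1.
The clause (B) is unit, so B = 1.
That conflicts with the unit clause (~B).
So every satisfying assignment has D = True.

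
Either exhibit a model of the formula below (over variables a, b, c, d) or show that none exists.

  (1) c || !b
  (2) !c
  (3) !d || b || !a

(!c) alone gives c = false.
(!b) alone gives b = false.
Try d = true.
(!a) alone gives a = false.
All clauses are satisfied.

a: false, b: false, c: false, d: true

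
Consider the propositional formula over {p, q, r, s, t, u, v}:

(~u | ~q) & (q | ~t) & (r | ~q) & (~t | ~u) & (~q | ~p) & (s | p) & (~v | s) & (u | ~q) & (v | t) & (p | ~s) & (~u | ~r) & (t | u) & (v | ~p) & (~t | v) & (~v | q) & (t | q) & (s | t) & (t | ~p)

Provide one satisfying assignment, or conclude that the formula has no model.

UNSATISFIABLE

Case u = 0:
From the singleton clause (~q), q = 0.
From the singleton clause (~t), t = 0.
That conflicts with the unit clause (t).
That branch fails; take u = 1 instead.
From the singleton clause (~q), q = 0.
From the singleton clause (~t), t = 0.
That conflicts with the unit clause (t).
Either choice for u ends in contradiction.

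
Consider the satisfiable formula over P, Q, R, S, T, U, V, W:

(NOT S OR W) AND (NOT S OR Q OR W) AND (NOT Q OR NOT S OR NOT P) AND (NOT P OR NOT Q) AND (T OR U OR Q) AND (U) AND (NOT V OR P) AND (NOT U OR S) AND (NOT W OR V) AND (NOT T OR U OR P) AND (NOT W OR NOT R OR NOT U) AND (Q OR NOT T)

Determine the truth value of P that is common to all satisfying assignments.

True

Suppose P = false.
Unit clause (U) forces U = true.
Unit clause (NOT V) forces V = false.
Unit clause (S) forces S = true.
Unit clause (W) forces W = true.
But (NOT W) is also a unit clause — contradiction.
So every satisfying assignment has P = True.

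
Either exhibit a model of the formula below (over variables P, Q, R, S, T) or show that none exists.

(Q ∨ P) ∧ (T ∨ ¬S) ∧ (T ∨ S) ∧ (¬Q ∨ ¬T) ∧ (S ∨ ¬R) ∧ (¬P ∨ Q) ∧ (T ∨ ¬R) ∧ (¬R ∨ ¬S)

UNSATISFIABLE

Branch on Q: set Q = True.
From the singleton clause (¬T), T = False.
From the singleton clause (¬S), S = False.
But (S) is also a unit clause — contradiction.
Undo Q and try Q = False.
From the singleton clause (P), P = True.
But (¬P) is also a unit clause — contradiction.
Either choice for Q ends in contradiction.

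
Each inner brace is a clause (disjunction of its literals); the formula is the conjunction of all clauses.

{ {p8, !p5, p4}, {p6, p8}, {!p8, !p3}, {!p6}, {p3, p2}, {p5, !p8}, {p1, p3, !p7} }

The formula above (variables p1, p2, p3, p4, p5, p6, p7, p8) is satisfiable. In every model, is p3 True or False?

Suppose p3 = true.
From the singleton clause (!p8), p8 = false.
From the singleton clause (p6), p6 = true.
But (!p6) is also a unit clause — contradiction.
So every satisfying assignment has p3 = False.

False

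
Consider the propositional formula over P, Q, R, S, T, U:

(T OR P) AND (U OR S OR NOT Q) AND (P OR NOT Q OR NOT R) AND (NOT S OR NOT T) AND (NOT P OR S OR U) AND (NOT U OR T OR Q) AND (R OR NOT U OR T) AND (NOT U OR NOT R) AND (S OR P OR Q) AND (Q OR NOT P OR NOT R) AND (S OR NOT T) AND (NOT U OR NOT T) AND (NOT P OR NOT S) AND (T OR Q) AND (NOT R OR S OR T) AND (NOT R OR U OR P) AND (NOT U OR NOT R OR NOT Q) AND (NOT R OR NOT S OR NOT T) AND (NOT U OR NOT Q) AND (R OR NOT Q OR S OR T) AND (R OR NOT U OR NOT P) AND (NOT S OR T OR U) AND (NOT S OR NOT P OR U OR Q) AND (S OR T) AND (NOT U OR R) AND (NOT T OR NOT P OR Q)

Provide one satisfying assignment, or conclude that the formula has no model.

Branch on T: set T = true.
(NOT S) alone gives S = false.
Now (S) is unsatisfied and unit — conflict.
So T must be the other value — set T = false.
(P) alone gives P = true.
(NOT S) alone gives S = false.
Now (S) is unsatisfied and unit — conflict.
Either choice for T ends in contradiction.

UNSATISFIABLE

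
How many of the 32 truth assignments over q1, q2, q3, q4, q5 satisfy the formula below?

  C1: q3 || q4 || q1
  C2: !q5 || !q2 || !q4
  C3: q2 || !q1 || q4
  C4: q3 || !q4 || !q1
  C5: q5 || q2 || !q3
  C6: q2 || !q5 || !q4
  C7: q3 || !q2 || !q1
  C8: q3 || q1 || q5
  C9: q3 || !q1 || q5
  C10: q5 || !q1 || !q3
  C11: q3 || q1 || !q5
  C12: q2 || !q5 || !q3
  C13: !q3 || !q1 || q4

There are 2^5 = 32 truth assignments over (q1, q2, q3, q4, q5).
Split on q5. With q5 = true, the clauses containing q5 are satisfied and !q5 drops from the rest; 1 of the 2^4 = 16 assignments to the other variables satisfy what remains.
With q5 = false, by the same count on the reduced clause set, 2 assignments work.
(One model: q1=F, q2=T, q3=T, q4=F, q5=F.)
Total: 1 + 2 = 3.

3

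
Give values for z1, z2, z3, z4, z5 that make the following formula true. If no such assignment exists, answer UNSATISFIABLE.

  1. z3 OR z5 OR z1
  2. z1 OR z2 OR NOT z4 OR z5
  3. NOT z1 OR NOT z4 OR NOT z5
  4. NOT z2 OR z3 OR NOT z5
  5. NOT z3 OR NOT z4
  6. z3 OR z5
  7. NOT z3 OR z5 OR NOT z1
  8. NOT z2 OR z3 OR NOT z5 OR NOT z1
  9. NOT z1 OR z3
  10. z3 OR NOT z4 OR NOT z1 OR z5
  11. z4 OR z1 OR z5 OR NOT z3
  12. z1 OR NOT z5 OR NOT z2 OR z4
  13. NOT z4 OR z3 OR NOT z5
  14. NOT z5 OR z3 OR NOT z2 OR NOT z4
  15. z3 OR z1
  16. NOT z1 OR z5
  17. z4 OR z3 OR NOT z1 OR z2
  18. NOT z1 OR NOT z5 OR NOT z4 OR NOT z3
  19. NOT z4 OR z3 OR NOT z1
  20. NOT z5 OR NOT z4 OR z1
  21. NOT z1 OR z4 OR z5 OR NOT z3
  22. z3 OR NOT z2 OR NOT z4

Suppose z3 = true.
The clause (NOT z4) is unit, so z4 = false.
Suppose z5 = true.
Suppose z1 = false.
The clause (NOT z2) is unit, so z2 = false.
All clauses are satisfied.

z1=false,  z2=false,  z3=true,  z4=false,  z5=true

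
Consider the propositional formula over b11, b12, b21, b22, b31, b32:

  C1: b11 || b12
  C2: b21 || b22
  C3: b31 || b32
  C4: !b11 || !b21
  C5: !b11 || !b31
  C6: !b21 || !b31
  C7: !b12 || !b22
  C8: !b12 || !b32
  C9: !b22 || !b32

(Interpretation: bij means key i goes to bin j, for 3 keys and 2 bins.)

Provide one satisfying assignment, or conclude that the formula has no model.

UNSATISFIABLE

Try b11 = true.
Unit clause (!b21) forces b21 = false.
Unit clause (b22) forces b22 = true.
Unit clause (!b31) forces b31 = false.
Unit clause (b32) forces b32 = true.
But (!b32) is also a unit clause — contradiction.
So b11 must be the other value — set b11 = false.
Unit clause (b12) forces b12 = true.
Unit clause (!b22) forces b22 = false.
Unit clause (b21) forces b21 = true.
Unit clause (!b31) forces b31 = false.
Unit clause (b32) forces b32 = true.
But (!b32) is also a unit clause — contradiction.
Either choice for b11 ends in contradiction.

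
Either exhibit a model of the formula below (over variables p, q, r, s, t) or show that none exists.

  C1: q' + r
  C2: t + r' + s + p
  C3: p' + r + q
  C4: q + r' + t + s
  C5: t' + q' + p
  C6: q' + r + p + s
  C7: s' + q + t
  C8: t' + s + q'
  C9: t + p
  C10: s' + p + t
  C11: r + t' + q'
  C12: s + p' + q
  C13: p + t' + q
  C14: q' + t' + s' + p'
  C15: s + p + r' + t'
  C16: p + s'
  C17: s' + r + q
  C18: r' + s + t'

p: 1,  q: 1,  r: 1,  s: 0,  t: 0

Try q = 1.
(r) alone gives r = 1.
Try t = 0.
(p) alone gives p = 1.
No clause remains; s is free.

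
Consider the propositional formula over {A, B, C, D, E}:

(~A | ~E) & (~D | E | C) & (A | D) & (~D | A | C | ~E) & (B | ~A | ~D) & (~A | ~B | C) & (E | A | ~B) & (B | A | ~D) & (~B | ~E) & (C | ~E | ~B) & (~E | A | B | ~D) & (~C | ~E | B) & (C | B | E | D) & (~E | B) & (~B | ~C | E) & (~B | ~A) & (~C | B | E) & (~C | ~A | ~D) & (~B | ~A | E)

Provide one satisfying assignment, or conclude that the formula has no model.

UNSATISFIABLE

Suppose A = 0.
(D) alone gives D = 1.
(B) alone gives B = 1.
(E) alone gives E = 1.
But (~E) is also a unit clause — contradiction.
Undo A and try A = 1.
(~E) alone gives E = 0.
(~B) alone gives B = 0.
(~D) alone gives D = 0.
(C) alone gives C = 1.
But (~C) is also a unit clause — contradiction.
Both values of A lead to a conflict.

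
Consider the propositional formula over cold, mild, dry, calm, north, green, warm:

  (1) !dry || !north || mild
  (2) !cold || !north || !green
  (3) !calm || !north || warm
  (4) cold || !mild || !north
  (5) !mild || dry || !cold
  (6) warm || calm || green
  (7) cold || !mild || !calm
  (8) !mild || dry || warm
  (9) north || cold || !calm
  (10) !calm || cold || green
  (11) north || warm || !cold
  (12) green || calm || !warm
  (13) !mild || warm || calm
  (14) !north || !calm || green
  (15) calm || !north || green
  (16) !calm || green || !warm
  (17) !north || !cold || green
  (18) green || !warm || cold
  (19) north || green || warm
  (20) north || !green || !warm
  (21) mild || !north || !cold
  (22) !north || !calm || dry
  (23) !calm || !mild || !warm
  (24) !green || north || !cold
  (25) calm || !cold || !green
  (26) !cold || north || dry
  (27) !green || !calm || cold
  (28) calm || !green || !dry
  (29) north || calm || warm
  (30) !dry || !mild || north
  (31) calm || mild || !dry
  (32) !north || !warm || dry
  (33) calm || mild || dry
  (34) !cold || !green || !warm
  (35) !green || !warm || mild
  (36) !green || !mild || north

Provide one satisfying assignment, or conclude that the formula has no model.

Suppose dry = false.
Suppose mild = false.
Unit clause (calm) forces calm = true.
Unit clause (!north) forces north = false.
Unit clause (cold) forces cold = true.
But (!cold) is also a unit clause — contradiction.
Undo mild and try mild = true.
Unit clause (!cold) forces cold = false.
Unit clause (!north) forces north = false.
Unit clause (!calm) forces calm = false.
Unit clause (warm) forces warm = true.
Unit clause (green) forces green = true.
But (!green) is also a unit clause — contradiction.
Neither mild = true nor mild = false works.
Undo dry and try dry = true.
Suppose north = false.
Unit clause (!mild) forces mild = false.
Unit clause (calm) forces calm = true.
Unit clause (cold) forces cold = true.
Unit clause (warm) forces warm = true.
Unit clause (green) forces green = true.
But (!green) is also a unit clause — contradiction.
Undo north and try north = true.
Unit clause (mild) forces mild = true.
Unit clause (cold) forces cold = true.
Unit clause (!green) forces green = false.
But (green) is also a unit clause — contradiction.
Neither north = true nor north = false works.
Neither dry = true nor dry = false works.

UNSATISFIABLE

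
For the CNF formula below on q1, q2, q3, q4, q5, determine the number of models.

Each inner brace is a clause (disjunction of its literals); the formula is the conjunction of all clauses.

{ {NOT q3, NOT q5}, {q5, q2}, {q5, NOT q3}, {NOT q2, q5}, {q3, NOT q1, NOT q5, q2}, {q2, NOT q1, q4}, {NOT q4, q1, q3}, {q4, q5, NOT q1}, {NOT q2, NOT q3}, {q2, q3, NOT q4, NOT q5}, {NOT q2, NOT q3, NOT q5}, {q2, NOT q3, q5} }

4

There are 2^5 = 32 truth assignments over (q1, q2, q3, q4, q5).
Split on q3. With q3 = true, the clauses containing q3 are satisfied and NOT q3 drops from the rest; 0 of the 2^4 = 16 assignments to the other variables satisfy what remains.
With q3 = false, by the same count on the reduced clause set, 4 assignments work.
(One model: q1=F, q2=F, q3=F, q4=F, q5=T.)
Total: 0 + 4 = 4.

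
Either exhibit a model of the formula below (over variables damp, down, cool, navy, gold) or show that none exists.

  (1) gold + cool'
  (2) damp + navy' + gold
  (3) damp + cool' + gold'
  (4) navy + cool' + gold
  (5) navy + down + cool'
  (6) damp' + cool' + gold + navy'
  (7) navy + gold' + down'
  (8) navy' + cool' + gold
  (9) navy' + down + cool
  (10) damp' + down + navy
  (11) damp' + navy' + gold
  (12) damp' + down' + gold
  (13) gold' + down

damp ↦ 1; down ↦ 1; cool ↦ 0; navy ↦ 1; gold ↦ 1

Suppose gold = 1.
(down) alone gives down = 1.
(navy) alone gives navy = 1.
Suppose damp = 1.
All clauses hold; cool can take either value.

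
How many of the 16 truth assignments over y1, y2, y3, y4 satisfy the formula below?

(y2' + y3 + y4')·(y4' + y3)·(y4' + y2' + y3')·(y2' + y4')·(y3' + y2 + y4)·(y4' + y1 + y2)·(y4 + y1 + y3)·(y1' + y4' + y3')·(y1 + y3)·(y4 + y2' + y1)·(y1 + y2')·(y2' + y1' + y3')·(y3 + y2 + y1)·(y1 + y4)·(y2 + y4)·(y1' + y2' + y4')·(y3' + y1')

1

There are 2^4 = 16 truth assignments over (y1, y2, y3, y4).
Split on y2. With y2 = 1, the clauses containing y2 are satisfied and y2' drops from the rest; 1 of the 2^3 = 8 assignments to the other variables satisfy what remains.
With y2 = 0, by the same count on the reduced clause set, 0 assignments work.
(One model: y1=T, y2=T, y3=F, y4=F.)
Total: 1 + 0 = 1.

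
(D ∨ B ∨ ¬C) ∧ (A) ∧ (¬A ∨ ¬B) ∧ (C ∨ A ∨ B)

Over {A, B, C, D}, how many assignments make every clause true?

There are 2^4 = 16 truth assignments over (A, B, C, D).
Check each against the 4 clauses (columns in the order A, B, C, D):
  F F F F  ✗ fails (A)
  F F F T  ✗ fails (A)
  F F T F  ✗ fails (D ∨ B ∨ ¬C)
  F F T T  ✗ fails (A)
  F T F F  ✗ fails (A)
  F T F T  ✗ fails (A)
  F T T F  ✗ fails (A)
  F T T T  ✗ fails (A)
  T F F F  ✓ satisfies all
  T F F T  ✓ satisfies all
  T F T F  ✗ fails (D ∨ B ∨ ¬C)
  T F T T  ✓ satisfies all
  T T F F  ✗ fails (¬A ∨ ¬B)
  T T F T  ✗ fails (¬A ∨ ¬B)
  T T T F  ✗ fails (¬A ∨ ¬B)
  T T T T  ✗ fails (¬A ∨ ¬B)
3 of the 16 rows are models.

3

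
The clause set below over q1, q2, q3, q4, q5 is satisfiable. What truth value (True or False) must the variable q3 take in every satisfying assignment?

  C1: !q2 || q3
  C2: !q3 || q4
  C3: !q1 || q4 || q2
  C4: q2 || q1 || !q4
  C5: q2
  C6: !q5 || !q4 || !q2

Suppose q3 = false.
From the singleton clause (!q2), q2 = false.
That conflicts with the unit clause (q2).
So every satisfying assignment has q3 = True.

True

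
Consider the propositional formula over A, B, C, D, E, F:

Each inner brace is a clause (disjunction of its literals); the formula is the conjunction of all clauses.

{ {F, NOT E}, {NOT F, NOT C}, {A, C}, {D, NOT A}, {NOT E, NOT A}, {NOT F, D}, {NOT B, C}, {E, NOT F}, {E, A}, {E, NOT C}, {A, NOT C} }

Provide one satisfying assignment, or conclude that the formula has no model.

A ↦ true, B ↦ false, C ↦ false, D ↦ true, E ↦ false, F ↦ false

Suppose F = false.
Unit clause (NOT E) forces E = false.
Unit clause (A) forces A = true.
Unit clause (D) forces D = true.
Unit clause (NOT C) forces C = false.
Unit clause (NOT B) forces B = false.
All clauses are satisfied.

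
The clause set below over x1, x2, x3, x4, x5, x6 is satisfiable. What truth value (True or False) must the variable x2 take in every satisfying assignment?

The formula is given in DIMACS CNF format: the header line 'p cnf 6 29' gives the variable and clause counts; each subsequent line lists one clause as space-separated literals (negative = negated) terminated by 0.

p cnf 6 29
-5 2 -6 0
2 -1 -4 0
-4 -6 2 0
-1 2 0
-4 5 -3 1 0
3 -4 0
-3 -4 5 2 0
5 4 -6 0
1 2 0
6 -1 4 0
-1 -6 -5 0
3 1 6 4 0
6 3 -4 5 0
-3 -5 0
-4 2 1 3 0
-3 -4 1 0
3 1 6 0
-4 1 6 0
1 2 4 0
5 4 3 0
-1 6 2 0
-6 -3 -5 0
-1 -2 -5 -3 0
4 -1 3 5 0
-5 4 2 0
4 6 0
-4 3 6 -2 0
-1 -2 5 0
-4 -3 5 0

True

Suppose x2 = False.
The clause (¬x1) is unit, so x1 = False.
That conflicts with the unit clause (x1).
So every satisfying assignment has x2 = True.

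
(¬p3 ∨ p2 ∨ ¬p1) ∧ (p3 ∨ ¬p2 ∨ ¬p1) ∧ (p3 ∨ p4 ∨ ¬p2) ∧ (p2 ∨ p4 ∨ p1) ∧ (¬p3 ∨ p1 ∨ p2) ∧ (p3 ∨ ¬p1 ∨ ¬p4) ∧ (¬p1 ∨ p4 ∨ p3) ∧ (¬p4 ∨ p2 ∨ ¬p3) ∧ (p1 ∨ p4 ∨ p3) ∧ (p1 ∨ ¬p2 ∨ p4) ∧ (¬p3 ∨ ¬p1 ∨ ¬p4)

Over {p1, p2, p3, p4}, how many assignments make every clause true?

4

There are 2^4 = 16 truth assignments over (p1, p2, p3, p4).
Check each against the 11 clauses (columns in the order p1, p2, p3, p4):
  F F F F  ✗ fails (p2 ∨ p4 ∨ p1)
  F F F T  ✓ satisfies all
  F F T F  ✗ fails (p2 ∨ p4 ∨ p1)
  F F T T  ✗ fails (¬p3 ∨ p1 ∨ p2)
  F T F F  ✗ fails (p3 ∨ p4 ∨ ¬p2)
  F T F T  ✓ satisfies all
  F T T F  ✗ fails (p1 ∨ ¬p2 ∨ p4)
  F T T T  ✓ satisfies all
  T F F F  ✗ fails (¬p1 ∨ p4 ∨ p3)
  T F F T  ✗ fails (p3 ∨ ¬p1 ∨ ¬p4)
  T F T F  ✗ fails (¬p3 ∨ p2 ∨ ¬p1)
  T F T T  ✗ fails (¬p3 ∨ p2 ∨ ¬p1)
  T T F F  ✗ fails (p3 ∨ ¬p2 ∨ ¬p1)
  T T F T  ✗ fails (p3 ∨ ¬p2 ∨ ¬p1)
  T T T F  ✓ satisfies all
  T T T T  ✗ fails (¬p3 ∨ ¬p1 ∨ ¬p4)
4 of the 16 rows are models.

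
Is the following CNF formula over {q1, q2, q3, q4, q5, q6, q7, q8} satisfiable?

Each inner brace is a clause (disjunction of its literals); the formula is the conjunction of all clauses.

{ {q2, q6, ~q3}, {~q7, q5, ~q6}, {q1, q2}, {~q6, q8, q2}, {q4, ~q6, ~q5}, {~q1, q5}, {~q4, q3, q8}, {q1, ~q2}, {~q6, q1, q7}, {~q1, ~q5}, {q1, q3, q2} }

Try q1 = 1.
From the singleton clause (q5), q5 = 1.
Now (~q5) is unsatisfied and unit — conflict.
That branch fails; take q1 = 0 instead.
From the singleton clause (q2), q2 = 1.
Now (~q2) is unsatisfied and unit — conflict.
Either choice for q1 ends in contradiction.
No assignment satisfies every clause.

No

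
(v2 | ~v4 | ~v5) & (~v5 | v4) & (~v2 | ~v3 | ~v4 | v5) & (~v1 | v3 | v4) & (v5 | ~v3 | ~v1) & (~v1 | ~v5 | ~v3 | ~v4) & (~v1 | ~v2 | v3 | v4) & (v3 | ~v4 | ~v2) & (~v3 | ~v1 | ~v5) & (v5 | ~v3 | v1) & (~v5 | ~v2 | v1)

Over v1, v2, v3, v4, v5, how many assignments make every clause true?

There are 2^5 = 32 truth assignments over (v1, v2, v3, v4, v5).
Split on v5. With v5 = 1, the clauses containing v5 are satisfied and ~v5 drops from the rest; 0 of the 2^4 = 16 assignments to the other variables satisfy what remains.
With v5 = 0, by the same count on the reduced clause set, 4 assignments work.
(One model: v1=F, v2=F, v3=F, v4=F, v5=F.)
Total: 0 + 4 = 4.

4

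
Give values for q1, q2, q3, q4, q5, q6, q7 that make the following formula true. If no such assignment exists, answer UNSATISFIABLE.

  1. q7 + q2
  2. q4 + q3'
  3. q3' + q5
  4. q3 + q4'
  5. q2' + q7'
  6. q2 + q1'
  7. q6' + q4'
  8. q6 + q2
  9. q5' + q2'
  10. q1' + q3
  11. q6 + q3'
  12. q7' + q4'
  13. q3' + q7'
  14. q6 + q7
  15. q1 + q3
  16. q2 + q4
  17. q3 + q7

UNSATISFIABLE

Suppose q7 = 1.
The clause (q2') is unit, so q2 = 0.
The clause (q1') is unit, so q1 = 0.
The clause (q6) is unit, so q6 = 1.
The clause (q4') is unit, so q4 = 0.
Now (q4) is unsatisfied and unit — conflict.
So q7 must be the other value — set q7 = 0.
The clause (q2) is unit, so q2 = 1.
The clause (q5') is unit, so q5 = 0.
The clause (q3') is unit, so q3 = 0.
Now (q3) is unsatisfied and unit — conflict.
Either choice for q7 ends in contradiction.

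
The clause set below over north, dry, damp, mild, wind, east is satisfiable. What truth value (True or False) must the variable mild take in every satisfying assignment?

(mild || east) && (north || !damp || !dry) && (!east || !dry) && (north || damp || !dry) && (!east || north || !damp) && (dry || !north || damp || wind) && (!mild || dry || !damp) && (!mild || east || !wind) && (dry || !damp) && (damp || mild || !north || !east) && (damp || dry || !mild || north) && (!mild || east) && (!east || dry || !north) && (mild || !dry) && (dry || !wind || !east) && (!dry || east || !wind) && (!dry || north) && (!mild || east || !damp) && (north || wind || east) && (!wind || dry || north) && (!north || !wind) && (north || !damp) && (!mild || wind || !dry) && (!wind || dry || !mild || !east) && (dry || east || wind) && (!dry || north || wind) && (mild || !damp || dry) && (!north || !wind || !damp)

False

Suppose mild = true.
(east) alone gives east = true.
(!dry) alone gives dry = false.
(!damp) alone gives damp = false.
(north) alone gives north = true.
But (!north) is also a unit clause — contradiction.
So every satisfying assignment has mild = False.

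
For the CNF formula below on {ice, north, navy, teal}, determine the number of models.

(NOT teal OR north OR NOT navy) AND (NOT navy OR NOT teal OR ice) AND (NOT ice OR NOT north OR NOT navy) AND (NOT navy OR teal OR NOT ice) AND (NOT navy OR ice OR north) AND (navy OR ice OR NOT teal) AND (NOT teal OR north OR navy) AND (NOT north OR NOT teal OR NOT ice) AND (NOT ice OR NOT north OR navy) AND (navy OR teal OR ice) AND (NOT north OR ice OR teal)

1

There are 2^4 = 16 truth assignments over (ice, north, navy, teal).
Check each against the 11 clauses (columns in the order ice, north, navy, teal):
  F F F F  ✗ fails (navy OR teal OR ice)
  F F F T  ✗ fails (navy OR ice OR NOT teal)
  F F T F  ✗ fails (NOT navy OR ice OR north)
  F F T T  ✗ fails (NOT teal OR north OR NOT navy)
  F T F F  ✗ fails (navy OR teal OR ice)
  F T F T  ✗ fails (navy OR ice OR NOT teal)
  F T T F  ✗ fails (NOT north OR ice OR teal)
  F T T T  ✗ fails (NOT navy OR NOT teal OR ice)
  T F F F  ✓ satisfies all
  T F F T  ✗ fails (NOT teal OR north OR navy)
  T F T F  ✗ fails (NOT navy OR teal OR NOT ice)
  T F T T  ✗ fails (NOT teal OR north OR NOT navy)
  T T F F  ✗ fails (NOT ice OR NOT north OR navy)
  T T F T  ✗ fails (NOT north OR NOT teal OR NOT ice)
  T T T F  ✗ fails (NOT ice OR NOT north OR NOT navy)
  T T T T  ✗ fails (NOT ice OR NOT north OR NOT navy)
1 of the 16 rows is a model.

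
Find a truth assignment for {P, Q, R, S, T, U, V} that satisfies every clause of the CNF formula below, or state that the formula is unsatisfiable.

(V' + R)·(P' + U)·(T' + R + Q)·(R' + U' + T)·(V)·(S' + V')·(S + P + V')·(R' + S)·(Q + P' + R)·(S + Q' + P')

UNSATISFIABLE

The clause (V) is unit, so V = 1.
The clause (R) is unit, so R = 1.
The clause (S') is unit, so S = 0.
That conflicts with the unit clause (S).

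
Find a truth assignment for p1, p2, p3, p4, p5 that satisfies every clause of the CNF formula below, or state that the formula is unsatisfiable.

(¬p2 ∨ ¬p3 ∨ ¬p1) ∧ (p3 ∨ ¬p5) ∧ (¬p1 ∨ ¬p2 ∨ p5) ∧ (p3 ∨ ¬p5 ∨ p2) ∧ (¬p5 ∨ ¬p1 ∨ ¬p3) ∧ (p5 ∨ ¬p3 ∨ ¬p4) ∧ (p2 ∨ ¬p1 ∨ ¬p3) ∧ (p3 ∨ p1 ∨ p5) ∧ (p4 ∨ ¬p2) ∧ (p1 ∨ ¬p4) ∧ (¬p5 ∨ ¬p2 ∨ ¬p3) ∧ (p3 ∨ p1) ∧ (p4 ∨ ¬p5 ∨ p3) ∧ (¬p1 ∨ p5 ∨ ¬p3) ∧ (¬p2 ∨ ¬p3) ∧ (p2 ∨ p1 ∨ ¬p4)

p1=True,  p2=False,  p3=False,  p4=True,  p5=False

Suppose p3 = False.
(¬p5) alone gives p5 = False.
(p1) alone gives p1 = True.
(¬p2) alone gives p2 = False.
All clauses hold; p4 can take either value.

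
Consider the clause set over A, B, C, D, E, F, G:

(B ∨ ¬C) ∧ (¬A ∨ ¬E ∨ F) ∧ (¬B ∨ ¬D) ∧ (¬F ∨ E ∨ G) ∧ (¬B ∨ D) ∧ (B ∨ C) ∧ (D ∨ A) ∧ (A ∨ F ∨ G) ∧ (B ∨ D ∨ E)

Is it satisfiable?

Try B = True.
Unit clause (¬D) forces D = False.
Now (D) is unsatisfied and unit — conflict.
That branch fails; take B = False instead.
Unit clause (¬C) forces C = False.
Now (C) is unsatisfied and unit — conflict.
Neither B = True nor B = False works.
No assignment satisfies every clause.

Unsatisfiable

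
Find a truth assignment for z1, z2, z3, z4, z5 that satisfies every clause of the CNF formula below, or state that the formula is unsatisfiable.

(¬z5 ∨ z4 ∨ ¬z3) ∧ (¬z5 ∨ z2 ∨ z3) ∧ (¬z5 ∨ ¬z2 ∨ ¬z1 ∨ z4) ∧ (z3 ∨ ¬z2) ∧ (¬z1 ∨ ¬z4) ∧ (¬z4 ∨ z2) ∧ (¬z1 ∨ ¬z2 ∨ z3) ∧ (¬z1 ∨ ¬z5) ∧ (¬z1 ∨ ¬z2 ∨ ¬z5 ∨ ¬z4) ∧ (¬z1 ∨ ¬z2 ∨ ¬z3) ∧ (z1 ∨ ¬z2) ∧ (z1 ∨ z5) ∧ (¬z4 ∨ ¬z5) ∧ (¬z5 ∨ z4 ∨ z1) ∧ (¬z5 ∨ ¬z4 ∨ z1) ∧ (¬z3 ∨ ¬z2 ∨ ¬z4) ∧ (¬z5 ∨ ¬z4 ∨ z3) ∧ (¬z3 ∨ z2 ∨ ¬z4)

z1 ↦ True; z2 ↦ False; z3 ↦ True; z4 ↦ False; z5 ↦ False

Case z3 = True:
Case z5 = False:
From the singleton clause (z1), z1 = True.
From the singleton clause (¬z4), z4 = False.
From the singleton clause (¬z2), z2 = False.
This assignment satisfies each clause.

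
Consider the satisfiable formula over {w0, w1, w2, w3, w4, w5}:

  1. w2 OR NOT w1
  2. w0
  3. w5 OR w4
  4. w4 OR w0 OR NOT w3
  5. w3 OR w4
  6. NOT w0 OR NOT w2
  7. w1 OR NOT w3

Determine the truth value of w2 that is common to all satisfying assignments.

Suppose w2 = true.
(w0) alone gives w0 = true.
That conflicts with the unit clause (NOT w0).
So every satisfying assignment has w2 = False.

False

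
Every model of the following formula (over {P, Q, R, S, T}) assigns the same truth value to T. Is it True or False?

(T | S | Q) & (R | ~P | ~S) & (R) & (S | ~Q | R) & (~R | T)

True

Suppose T = 0.
From the singleton clause (R), R = 1.
Now (~R) is unsatisfied and unit — conflict.
So every satisfying assignment has T = True.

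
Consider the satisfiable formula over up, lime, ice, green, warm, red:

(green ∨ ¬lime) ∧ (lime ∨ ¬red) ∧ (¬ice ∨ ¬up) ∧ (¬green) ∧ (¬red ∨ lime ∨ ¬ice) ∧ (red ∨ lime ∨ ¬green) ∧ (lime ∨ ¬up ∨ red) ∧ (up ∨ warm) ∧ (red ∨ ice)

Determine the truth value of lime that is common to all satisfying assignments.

Suppose lime = True.
The clause (green) is unit, so green = True.
Now (¬green) is unsatisfied and unit — conflict.
So every satisfying assignment has lime = False.

False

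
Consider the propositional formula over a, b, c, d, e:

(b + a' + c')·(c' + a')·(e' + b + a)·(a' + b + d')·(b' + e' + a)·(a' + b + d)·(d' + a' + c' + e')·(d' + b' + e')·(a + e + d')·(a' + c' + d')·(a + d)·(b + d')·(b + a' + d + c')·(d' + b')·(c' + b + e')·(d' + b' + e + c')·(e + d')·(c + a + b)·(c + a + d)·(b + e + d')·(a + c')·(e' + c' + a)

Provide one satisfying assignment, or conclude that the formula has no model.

Try c = 0.
Try a = 1.
Try b = 1.
From the singleton clause (d'), d = 0.
Every clause is now satisfied; e is unconstrained.

a=1, b=1, c=0, d=0, e=1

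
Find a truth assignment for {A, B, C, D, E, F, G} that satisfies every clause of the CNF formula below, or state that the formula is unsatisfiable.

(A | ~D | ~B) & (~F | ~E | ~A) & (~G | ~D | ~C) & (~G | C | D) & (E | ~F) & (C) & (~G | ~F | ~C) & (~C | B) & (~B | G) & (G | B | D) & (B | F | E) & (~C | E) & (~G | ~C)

From the singleton clause (C), C = 1.
From the singleton clause (B), B = 1.
From the singleton clause (G), G = 1.
Now (~G) is unsatisfied and unit — conflict.

UNSATISFIABLE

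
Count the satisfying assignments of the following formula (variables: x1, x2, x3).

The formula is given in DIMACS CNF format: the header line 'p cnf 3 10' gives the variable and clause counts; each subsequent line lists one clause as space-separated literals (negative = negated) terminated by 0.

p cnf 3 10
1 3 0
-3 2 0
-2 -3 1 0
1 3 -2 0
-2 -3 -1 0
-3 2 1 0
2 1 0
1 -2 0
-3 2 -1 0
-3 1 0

2

There are 2^3 = 8 truth assignments over (x1, x2, x3).
Check each against the 10 clauses (columns in the order x1, x2, x3):
  F F F  ✗ fails (x1 ∨ x3)
  F F T  ✗ fails (¬x3 ∨ x2)
  F T F  ✗ fails (x1 ∨ x3)
  F T T  ✗ fails (¬x2 ∨ ¬x3 ∨ x1)
  T F F  ✓ satisfies all
  T F T  ✗ fails (¬x3 ∨ x2)
  T T F  ✓ satisfies all
  T T T  ✗ fails (¬x2 ∨ ¬x3 ∨ ¬x1)
2 of the 8 rows are models.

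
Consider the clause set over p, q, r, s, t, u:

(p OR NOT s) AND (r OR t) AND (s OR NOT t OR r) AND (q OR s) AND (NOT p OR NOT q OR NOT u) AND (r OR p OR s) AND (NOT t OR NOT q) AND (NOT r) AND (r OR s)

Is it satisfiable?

(NOT r) alone gives r = false.
(t) alone gives t = true.
(s) alone gives s = true.
(p) alone gives p = true.
(NOT q) alone gives q = false.
All clauses hold; u can take either value.
A satisfying assignment: p=true,  q=false,  r=false,  s=true,  t=true,  u=false.

Satisfiable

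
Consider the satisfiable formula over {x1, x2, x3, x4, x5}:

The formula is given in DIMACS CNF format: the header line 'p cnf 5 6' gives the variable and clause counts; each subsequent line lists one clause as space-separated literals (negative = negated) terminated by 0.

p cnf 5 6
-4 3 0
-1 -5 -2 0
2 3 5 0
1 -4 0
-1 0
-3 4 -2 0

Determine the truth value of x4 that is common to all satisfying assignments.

Suppose x4 = True.
Unit clause (x3) forces x3 = True.
Unit clause (x1) forces x1 = True.
Now (¬x1) is unsatisfied and unit — conflict.
So every satisfying assignment has x4 = False.

False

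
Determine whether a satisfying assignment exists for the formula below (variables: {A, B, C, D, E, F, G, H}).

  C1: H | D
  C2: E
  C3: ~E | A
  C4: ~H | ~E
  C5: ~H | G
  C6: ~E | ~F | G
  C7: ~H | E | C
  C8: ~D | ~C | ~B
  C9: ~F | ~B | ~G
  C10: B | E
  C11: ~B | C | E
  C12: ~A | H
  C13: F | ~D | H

Unsatisfiable

Unit clause (E) forces E = 1.
Unit clause (A) forces A = 1.
Unit clause (~H) forces H = 0.
Now (H) is unsatisfied and unit — conflict.
No assignment satisfies every clause.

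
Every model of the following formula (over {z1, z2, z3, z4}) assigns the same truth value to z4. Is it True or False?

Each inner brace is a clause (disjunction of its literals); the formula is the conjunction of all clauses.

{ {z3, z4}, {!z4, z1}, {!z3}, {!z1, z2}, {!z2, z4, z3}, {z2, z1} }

Suppose z4 = false.
The clause (z3) is unit, so z3 = true.
Now (!z3) is unsatisfied and unit — conflict.
So every satisfying assignment has z4 = True.

True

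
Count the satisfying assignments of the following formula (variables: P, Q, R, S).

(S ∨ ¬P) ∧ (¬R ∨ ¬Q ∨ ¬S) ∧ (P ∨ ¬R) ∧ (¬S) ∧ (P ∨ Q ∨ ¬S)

2

There are 2^4 = 16 truth assignments over (P, Q, R, S).
Check each against the 5 clauses (columns in the order P, Q, R, S):
  F F F F  ✓ satisfies all
  F F F T  ✗ fails (¬S)
  F F T F  ✗ fails (P ∨ ¬R)
  F F T T  ✗ fails (P ∨ ¬R)
  F T F F  ✓ satisfies all
  F T F T  ✗ fails (¬S)
  F T T F  ✗ fails (P ∨ ¬R)
  F T T T  ✗ fails (¬R ∨ ¬Q ∨ ¬S)
  T F F F  ✗ fails (S ∨ ¬P)
  T F F T  ✗ fails (¬S)
  T F T F  ✗ fails (S ∨ ¬P)
  T F T T  ✗ fails (¬S)
  T T F F  ✗ fails (S ∨ ¬P)
  T T F T  ✗ fails (¬S)
  T T T F  ✗ fails (S ∨ ¬P)
  T T T T  ✗ fails (¬R ∨ ¬Q ∨ ¬S)
2 of the 16 rows are models.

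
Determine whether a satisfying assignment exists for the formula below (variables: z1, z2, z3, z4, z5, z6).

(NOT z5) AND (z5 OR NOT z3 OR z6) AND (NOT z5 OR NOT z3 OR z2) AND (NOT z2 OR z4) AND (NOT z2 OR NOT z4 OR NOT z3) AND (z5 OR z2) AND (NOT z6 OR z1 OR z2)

Satisfiable

Unit clause (NOT z5) forces z5 = false.
Unit clause (z2) forces z2 = true.
Unit clause (z4) forces z4 = true.
Unit clause (NOT z3) forces z3 = false.
No clause remains; z1, z6 are free.
A satisfying assignment: z1: true; z2: true; z3: false; z4: true; z5: false; z6: true.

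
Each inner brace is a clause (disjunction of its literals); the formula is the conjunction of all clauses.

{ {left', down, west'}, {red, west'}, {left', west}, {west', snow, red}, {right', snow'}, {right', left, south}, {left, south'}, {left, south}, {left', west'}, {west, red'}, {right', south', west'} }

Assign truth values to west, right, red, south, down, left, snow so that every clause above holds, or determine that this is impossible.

Case red = 1:
From the singleton clause (west), west = 1.
From the singleton clause (left'), left = 0.
From the singleton clause (south'), south = 0.
That conflicts with the unit clause (south).
That branch fails; take red = 0 instead.
From the singleton clause (west'), west = 0.
From the singleton clause (left'), left = 0.
From the singleton clause (south'), south = 0.
That conflicts with the unit clause (south).
Neither red = 1 nor red = 0 works.

UNSATISFIABLE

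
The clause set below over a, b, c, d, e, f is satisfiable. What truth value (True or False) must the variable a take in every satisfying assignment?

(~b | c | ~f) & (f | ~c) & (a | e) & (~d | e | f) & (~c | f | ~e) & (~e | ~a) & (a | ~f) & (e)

False

Suppose a = 1.
The clause (~e) is unit, so e = 0.
Now (e) is unsatisfied and unit — conflict.
So every satisfying assignment has a = False.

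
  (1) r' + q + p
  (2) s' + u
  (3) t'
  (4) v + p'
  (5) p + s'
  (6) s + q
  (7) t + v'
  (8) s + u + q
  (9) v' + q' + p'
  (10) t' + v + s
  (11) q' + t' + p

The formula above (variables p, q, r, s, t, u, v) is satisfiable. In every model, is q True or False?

Suppose q = 0.
Unit clause (t') forces t = 0.
Unit clause (s) forces s = 1.
Unit clause (u) forces u = 1.
Unit clause (p) forces p = 1.
Unit clause (v) forces v = 1.
That conflicts with the unit clause (v').
So every satisfying assignment has q = True.

True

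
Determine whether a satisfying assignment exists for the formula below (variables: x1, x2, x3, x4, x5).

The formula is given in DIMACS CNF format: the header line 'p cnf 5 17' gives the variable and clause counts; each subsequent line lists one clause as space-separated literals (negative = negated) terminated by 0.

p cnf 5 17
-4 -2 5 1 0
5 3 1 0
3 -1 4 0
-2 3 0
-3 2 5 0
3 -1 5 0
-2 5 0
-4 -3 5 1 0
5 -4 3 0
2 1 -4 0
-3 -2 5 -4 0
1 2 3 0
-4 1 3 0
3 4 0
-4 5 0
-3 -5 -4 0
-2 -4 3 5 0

Suppose x2 = False.
Suppose x3 = False.
(x1) alone gives x1 = True.
(x4) alone gives x4 = True.
(x5) alone gives x5 = True.
Every clause now holds.
A satisfying assignment: x1: True,  x2: False,  x3: False,  x4: True,  x5: True.

Yes, satisfiable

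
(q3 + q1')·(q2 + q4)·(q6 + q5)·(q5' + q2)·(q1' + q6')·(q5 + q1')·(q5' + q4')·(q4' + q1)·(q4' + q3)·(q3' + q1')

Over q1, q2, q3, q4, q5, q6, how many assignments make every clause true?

6

There are 2^6 = 64 truth assignments over (q1, q2, q3, q4, q5, q6).
Split on q5. With q5 = 1, the clauses containing q5 are satisfied and q5' drops from the rest; 4 of the 2^5 = 32 assignments to the other variables satisfy what remains.
With q5 = 0, by the same count on the reduced clause set, 2 assignments work.
Total: 4 + 2 = 6.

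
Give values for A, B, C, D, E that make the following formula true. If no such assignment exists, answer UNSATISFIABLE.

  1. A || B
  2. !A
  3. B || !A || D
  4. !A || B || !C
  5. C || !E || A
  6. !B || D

A ↦ false,  B ↦ true,  C ↦ true,  D ↦ true,  E ↦ true

From the singleton clause (!A), A = false.
From the singleton clause (B), B = true.
From the singleton clause (D), D = true.
Try C = true.
All clauses hold; E can take either value.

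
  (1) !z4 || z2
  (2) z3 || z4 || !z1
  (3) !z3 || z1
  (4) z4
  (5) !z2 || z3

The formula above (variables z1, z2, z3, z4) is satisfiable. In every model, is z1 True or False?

True

Suppose z1 = false.
From the singleton clause (!z3), z3 = false.
From the singleton clause (z4), z4 = true.
From the singleton clause (z2), z2 = true.
But (!z2) is also a unit clause — contradiction.
So every satisfying assignment has z1 = True.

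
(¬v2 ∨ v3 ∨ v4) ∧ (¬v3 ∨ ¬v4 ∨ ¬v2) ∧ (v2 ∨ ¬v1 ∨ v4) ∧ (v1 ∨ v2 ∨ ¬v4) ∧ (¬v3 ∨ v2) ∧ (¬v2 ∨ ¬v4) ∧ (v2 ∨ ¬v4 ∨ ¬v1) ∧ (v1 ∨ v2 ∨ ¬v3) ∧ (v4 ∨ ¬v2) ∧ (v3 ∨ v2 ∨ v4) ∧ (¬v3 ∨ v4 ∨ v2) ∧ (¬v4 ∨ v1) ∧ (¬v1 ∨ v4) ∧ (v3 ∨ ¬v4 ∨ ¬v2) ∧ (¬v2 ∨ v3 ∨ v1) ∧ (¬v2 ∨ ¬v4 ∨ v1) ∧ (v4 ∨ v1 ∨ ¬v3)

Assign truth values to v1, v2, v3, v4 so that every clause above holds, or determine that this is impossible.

UNSATISFIABLE

Suppose v3 = False.
Suppose v2 = False.
The clause (v4) is unit, so v4 = True.
The clause (v1) is unit, so v1 = True.
But (¬v1) is also a unit clause — contradiction.
That branch fails; take v2 = True instead.
The clause (v4) is unit, so v4 = True.
But (¬v4) is also a unit clause — contradiction.
Both values of v2 lead to a conflict.
That branch fails; take v3 = True instead.
The clause (v2) is unit, so v2 = True.
The clause (¬v4) is unit, so v4 = False.
But (v4) is also a unit clause — contradiction.
Both values of v3 lead to a conflict.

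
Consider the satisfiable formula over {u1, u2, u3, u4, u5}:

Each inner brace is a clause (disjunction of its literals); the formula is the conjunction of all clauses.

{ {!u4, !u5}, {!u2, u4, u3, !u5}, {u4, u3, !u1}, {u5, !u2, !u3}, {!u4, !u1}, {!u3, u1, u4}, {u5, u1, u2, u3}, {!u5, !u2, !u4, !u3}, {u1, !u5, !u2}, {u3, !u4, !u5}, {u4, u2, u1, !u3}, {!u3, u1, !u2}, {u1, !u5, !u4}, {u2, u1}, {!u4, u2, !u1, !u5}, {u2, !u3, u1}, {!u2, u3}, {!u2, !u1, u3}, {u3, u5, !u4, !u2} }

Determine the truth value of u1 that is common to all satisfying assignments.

True

Suppose u1 = false.
From the singleton clause (u2), u2 = true.
From the singleton clause (!u5), u5 = false.
From the singleton clause (!u3), u3 = false.
But (u3) is also a unit clause — contradiction.
So every satisfying assignment has u1 = True.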